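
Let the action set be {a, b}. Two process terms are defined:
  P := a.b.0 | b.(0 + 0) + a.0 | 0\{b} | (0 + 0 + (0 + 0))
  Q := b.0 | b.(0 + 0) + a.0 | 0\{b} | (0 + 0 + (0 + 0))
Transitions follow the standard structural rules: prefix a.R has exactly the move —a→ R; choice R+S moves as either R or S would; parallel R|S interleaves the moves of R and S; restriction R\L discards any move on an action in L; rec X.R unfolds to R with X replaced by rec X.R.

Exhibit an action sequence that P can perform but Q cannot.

ab

LTS(P): 7 reachable states
  p0 = a.b.0 | b.(0 + 0) + a.0 | 0\{b} | (0 + 0 + (0 + 0)) → ··a··> p1, ··a··> p2, ··b··> p3
  p1 = 0 | 0\{b} | (0 + 0 + (0 + 0)) → ·
  p2 = b.0 | b.(0 + 0) → ··b··> p4, ··b··> p5
  p3 = a.b.0 | (0 + 0) → ··a··> p5
  p4 = 0 | b.(0 + 0) → ··b··> p6
  p5 = b.0 | (0 + 0) → ··b··> p6
  p6 = 0 | (0 + 0) → ·
LTS(Q): 5 reachable states
  q0 = b.0 | b.(0 + 0) + a.0 | 0\{b} | (0 + 0 + (0 + 0)) → ··a··> q1, ··b··> q2, ··b··> q3
  q1 = 0 | 0\{b} | (0 + 0 + (0 + 0)) → ·
  q2 = 0 | b.(0 + 0) → ··b··> q4
  q3 = b.0 | (0 + 0) → ··b··> q4
  q4 = 0 | (0 + 0) → ·
Run σ = ⟨ab⟩ on P: start {p0}
  [1] a ⇒ {p1, p2}
  [2] b ⇒ {p4, p5}
  — P admits the full trace.
Run σ = ⟨ab⟩ on Q: start {q0}
  [1] a ⇒ {q1}
  [2] b ⇒ ∅  — Q cannot continue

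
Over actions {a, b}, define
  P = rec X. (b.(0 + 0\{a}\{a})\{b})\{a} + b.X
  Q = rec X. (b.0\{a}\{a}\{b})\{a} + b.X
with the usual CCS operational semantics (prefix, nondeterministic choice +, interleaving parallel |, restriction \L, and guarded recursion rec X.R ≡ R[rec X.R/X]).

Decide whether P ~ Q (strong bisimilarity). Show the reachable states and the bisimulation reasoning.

P's transition system — 2 states:
  u0 = rec X. (b.(0 + 0\{a}\{a})\{b})\{a} + b.X | -b-> u0, -b-> u1
  u1 = (0 + 0\{a}\{a})\{b}\{a} | deadlocked
Q's transition system — 2 states:
  v0 = rec X. (b.0\{a}\{a}\{b})\{a} + b.X | -b-> v0, -b-> v1
  v1 = 0\{a}\{a}\{b}\{a} | deadlocked
Coarsest stable partition (strong bisimilarity classes):
  B0 = {u0, v0}
  B1 = {u1, v1}
u0 ∈ B0, v0 ∈ B0 → same block

bisimilar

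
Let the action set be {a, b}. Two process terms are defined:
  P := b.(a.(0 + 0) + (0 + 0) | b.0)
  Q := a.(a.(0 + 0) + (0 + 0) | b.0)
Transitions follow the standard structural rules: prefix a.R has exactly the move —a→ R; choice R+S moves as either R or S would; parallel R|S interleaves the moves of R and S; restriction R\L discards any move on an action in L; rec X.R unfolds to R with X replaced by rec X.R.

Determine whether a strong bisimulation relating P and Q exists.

P ≁ Q

P's transition system — 4 states:
  p0 = b.(a.(0 + 0) + (0 + 0) | b.0) → --b--▸ p1
  p1 = a.(0 + 0) + (0 + 0) | b.0 → --a--▸ p2, --b--▸ p3
  p2 = 0 + 0 → (no moves)
  p3 = (0 + 0) | 0 → (no moves)
Q's transition system — 4 states:
  q0 = a.(a.(0 + 0) + (0 + 0) | b.0) → --a--▸ q1
  q1 = a.(0 + 0) + (0 + 0) | b.0 → --a--▸ q2, --b--▸ q3
  q2 = 0 + 0 → (no moves)
  q3 = (0 + 0) | 0 → (no moves)
Partition-refinement fixed point:
  B0 = {p0}
  B1 = {p1, q1}
  B2 = {p2, p3, q2, q3}
  B3 = {q0}
p0 ∈ B0, q0 ∈ B3 → different blocks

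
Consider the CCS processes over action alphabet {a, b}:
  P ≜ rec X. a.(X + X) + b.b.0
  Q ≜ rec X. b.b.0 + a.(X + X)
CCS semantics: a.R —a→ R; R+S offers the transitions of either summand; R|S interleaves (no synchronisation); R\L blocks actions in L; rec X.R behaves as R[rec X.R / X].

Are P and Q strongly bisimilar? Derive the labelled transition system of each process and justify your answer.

bisimilar

Reachable graph of P (4 states):
  u0 = rec X. a.(X + X) + b.b.0 → =a=> u1, =b=> u2
  u1 = (rec X. a.(X + X) + b.b.0) + (rec X. a.(X + X) + b.b.0) → =a=> u1, =b=> u2
  u2 = b.0 → =b=> u3
  u3 = 0 → ·
Reachable graph of Q (4 states):
  v0 = rec X. b.b.0 + a.(X + X) → =a=> v1, =b=> v2
  v1 = (rec X. b.b.0 + a.(X + X)) + (rec X. b.b.0 + a.(X + X)) → =a=> v1, =b=> v2
  v2 = b.0 → =b=> v3
  v3 = 0 → ·
Partition-refinement fixed point:
  B0 = {u0, u1, v0, v1}
  B1 = {u2, v2}
  B2 = {u3, v3}
u0 ∈ B0, v0 ∈ B0 → same block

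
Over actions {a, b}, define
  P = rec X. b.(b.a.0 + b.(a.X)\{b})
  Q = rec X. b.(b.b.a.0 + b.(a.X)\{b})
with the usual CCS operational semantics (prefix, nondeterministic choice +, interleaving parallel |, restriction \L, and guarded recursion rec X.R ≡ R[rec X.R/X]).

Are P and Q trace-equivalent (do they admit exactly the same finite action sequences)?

LTS(P): 6 reachable states
  p0 = rec X. b.(b.a.0 + b.(a.X)\{b}) has moves --b--▸ p1
  p1 = b.a.0 + b.(a.(rec X. b.(b.a.0 + b.(a.X)\{b})))\{b} has moves --b--▸ p2, --b--▸ p3
  p2 = (a.(rec X. b.(b.a.0 + b.(a.X)\{b})))\{b} has moves --a--▸ p4
  p3 = a.0 has moves --a--▸ p5
  p4 = (rec X. b.(b.a.0 + b.(a.X)\{b}))\{b} has moves ·
  p5 = 0 has moves ·
LTS(Q): 7 reachable states
  q0 = rec X. b.(b.b.a.0 + b.(a.X)\{b}) has moves --b--▸ q1
  q1 = b.b.a.0 + b.(a.(rec X. b.(b.b.a.0 + b.(a.X)\{b})))\{b} has moves --b--▸ q2, --b--▸ q3
  q2 = (a.(rec X. b.(b.b.a.0 + b.(a.X)\{b})))\{b} has moves --a--▸ q4
  q3 = b.a.0 has moves --b--▸ q5
  q4 = (rec X. b.(b.b.a.0 + b.(a.X)\{b}))\{b} has moves ·
  q5 = a.0 has moves --a--▸ q6
  q6 = 0 has moves ·
Run σ = ⟨bbb⟩ on Q: start {q0}
  [1] b ⇒ {q1}
  [2] b ⇒ {q2, q3}
  [3] b ⇒ {q5}
  — Q admits the full trace.
Run σ = ⟨bbb⟩ on P: start {p0}
  [1] b ⇒ {p1}
  [2] b ⇒ {p2, p3}
  [3] b ⇒ ∅  — P cannot continue

trace-distinct — witness ⟨bbb⟩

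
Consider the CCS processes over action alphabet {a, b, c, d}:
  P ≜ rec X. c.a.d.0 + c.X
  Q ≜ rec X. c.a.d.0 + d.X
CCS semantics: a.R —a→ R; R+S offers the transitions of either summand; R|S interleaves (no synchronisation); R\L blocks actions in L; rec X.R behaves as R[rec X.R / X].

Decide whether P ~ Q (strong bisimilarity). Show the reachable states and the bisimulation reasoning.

P's transition system — 4 states:
  s0 = rec X. c.a.d.0 + c.X | -c-> s0, -c-> s1
  s1 = a.d.0 | -a-> s2
  s2 = d.0 | -d-> s3
  s3 = 0 | deadlocked
Q's transition system — 4 states:
  t0 = rec X. c.a.d.0 + d.X | -c-> t1, -d-> t0
  t1 = a.d.0 | -a-> t2
  t2 = d.0 | -d-> t3
  t3 = 0 | deadlocked
Partition-refinement fixed point:
  B0 = {s0}
  B1 = {s1, t1}
  B2 = {s2, t2}
  B3 = {s3, t3}
  B4 = {t0}
s0 ∈ B0, t0 ∈ B4 → different blocks

NO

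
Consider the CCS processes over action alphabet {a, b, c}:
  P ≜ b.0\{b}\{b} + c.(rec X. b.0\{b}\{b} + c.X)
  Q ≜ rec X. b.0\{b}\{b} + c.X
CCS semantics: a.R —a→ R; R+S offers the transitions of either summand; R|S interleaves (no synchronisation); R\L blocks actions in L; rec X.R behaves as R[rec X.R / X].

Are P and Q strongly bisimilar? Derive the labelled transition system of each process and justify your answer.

P ~ Q

Reachable graph of P (3 states):
  s0 = b.0\{b}\{b} + c.(rec X. b.0\{b}\{b} + c.X) | -b-> s1, -c-> s2
  s1 = 0\{b}\{b} | (no moves)
  s2 = rec X. b.0\{b}\{b} + c.X | -b-> s1, -c-> s2
Reachable graph of Q (2 states):
  t0 = rec X. b.0\{b}\{b} + c.X | -b-> t1, -c-> t0
  t1 = 0\{b}\{b} | (no moves)
Coarsest stable partition (strong bisimilarity classes):
  B0 = {s0, s2, t0}
  B1 = {s1, t1}
s0 ∈ B0, t0 ∈ B0 → same block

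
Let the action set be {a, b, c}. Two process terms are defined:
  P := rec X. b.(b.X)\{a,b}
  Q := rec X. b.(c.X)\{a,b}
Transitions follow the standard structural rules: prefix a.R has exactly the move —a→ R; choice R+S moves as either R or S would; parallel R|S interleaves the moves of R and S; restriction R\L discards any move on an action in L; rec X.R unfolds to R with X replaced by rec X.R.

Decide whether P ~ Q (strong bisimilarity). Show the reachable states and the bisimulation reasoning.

NO

LTS(P): 2 reachable states
  p0 = rec X. b.(b.X)\{a,b} :: —b→ p1
  p1 = (b.(rec X. b.(b.X)\{a,b}))\{a,b} :: ∅
LTS(Q): 3 reachable states
  q0 = rec X. b.(c.X)\{a,b} :: —b→ q1
  q1 = (c.(rec X. b.(c.X)\{a,b}))\{a,b} :: —c→ q2
  q2 = (rec X. b.(c.X)\{a,b})\{a,b} :: ∅
Coarsest stable partition (strong bisimilarity classes):
  B0 = {p0}
  B1 = {p1, q2}
  B2 = {q0}
  B3 = {q1}
p0 ∈ B0, q0 ∈ B2 → different blocks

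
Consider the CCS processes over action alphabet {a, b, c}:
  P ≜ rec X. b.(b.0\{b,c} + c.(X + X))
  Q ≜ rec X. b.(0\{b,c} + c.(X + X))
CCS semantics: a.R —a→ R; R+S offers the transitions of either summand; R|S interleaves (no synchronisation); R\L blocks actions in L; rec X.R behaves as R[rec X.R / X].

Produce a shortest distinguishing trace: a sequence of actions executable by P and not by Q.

P's transition system — 4 states:
  s0 = rec X. b.(b.0\{b,c} + c.(X + X)) → —b→ s1
  s1 = b.0\{b,c} + c.((rec X. b.(b.0\{b,c} + c.(X + X))) + (rec X. b.(b.0\{b,c} + c.(X + X)))) → —b→ s2, —c→ s3
  s2 = 0\{b,c} → deadlocked
  s3 = (rec X. b.(b.0\{b,c} + c.(X + X))) + (rec X. b.(b.0\{b,c} + c.(X + X))) → —b→ s1
Q's transition system — 3 states:
  t0 = rec X. b.(0\{b,c} + c.(X + X)) → —b→ t1
  t1 = 0\{b,c} + c.((rec X. b.(0\{b,c} + c.(X + X))) + (rec X. b.(0\{b,c} + c.(X + X)))) → —c→ t2
  t2 = (rec X. b.(0\{b,c} + c.(X + X))) + (rec X. b.(0\{b,c} + c.(X + X))) → —b→ t1
Run σ = ⟨bb⟩ on P: start {s0}
  [1] b ⇒ {s1}
  [2] b ⇒ {s2}
  — P admits the full trace.
Run σ = ⟨bb⟩ on Q: start {t0}
  [1] b ⇒ {t1}
  [2] b ⇒ no successor for Q

bb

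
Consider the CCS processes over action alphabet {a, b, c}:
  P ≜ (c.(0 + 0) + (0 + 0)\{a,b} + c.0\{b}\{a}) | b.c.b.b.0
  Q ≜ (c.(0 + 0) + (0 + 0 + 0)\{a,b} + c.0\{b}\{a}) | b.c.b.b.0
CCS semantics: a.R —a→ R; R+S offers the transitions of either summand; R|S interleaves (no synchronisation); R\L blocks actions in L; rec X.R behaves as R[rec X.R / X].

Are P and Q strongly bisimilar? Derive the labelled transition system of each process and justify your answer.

P's transition system — 15 states:
  m0 = (c.(0 + 0) + (0 + 0)\{a,b} + c.0\{b}\{a}) | b.c.b.b.0 ⊢ -b-> m1, -c-> m2, -c-> m3
  m1 = (c.(0 + 0) + (0 + 0)\{a,b} + c.0\{b}\{a}) | c.b.b.0 ⊢ -c-> m4, -c-> m5, -c-> m6
  m2 = (0 + 0) | b.c.b.b.0 ⊢ -b-> m4
  m3 = 0\{b}\{a} | b.c.b.b.0 ⊢ -b-> m6
  m4 = (0 + 0) | c.b.b.0 ⊢ -c-> m7
  m5 = (c.(0 + 0) + (0 + 0)\{a,b} + c.0\{b}\{a}) | b.b.0 ⊢ -b-> m8, -c-> m7, -c-> m9
  m6 = 0\{b}\{a} | c.b.b.0 ⊢ -c-> m9
  m7 = (0 + 0) | b.b.0 ⊢ -b-> m10
  m8 = (c.(0 + 0) + (0 + 0)\{a,b} + c.0\{b}\{a}) | b.0 ⊢ -b-> m11, -c-> m10, -c-> m12
  m9 = 0\{b}\{a} | b.b.0 ⊢ -b-> m12
  m10 = (0 + 0) | b.0 ⊢ -b-> m13
  m11 = (c.(0 + 0) + (0 + 0)\{a,b} + c.0\{b}\{a}) | 0 ⊢ -c-> m13, -c-> m14
  m12 = 0\{b}\{a} | b.0 ⊢ -b-> m14
  m13 = (0 + 0) | 0 ⊢ deadlocked
  m14 = 0\{b}\{a} | 0 ⊢ deadlocked
Q's transition system — 15 states:
  n0 = (c.(0 + 0) + (0 + 0 + 0)\{a,b} + c.0\{b}\{a}) | b.c.b.b.0 ⊢ -b-> n1, -c-> n2, -c-> n3
  n1 = (c.(0 + 0) + (0 + 0 + 0)\{a,b} + c.0\{b}\{a}) | c.b.b.0 ⊢ -c-> n4, -c-> n5, -c-> n6
  n2 = (0 + 0) | b.c.b.b.0 ⊢ -b-> n4
  n3 = 0\{b}\{a} | b.c.b.b.0 ⊢ -b-> n6
  n4 = (0 + 0) | c.b.b.0 ⊢ -c-> n7
  n5 = (c.(0 + 0) + (0 + 0 + 0)\{a,b} + c.0\{b}\{a}) | b.b.0 ⊢ -b-> n8, -c-> n7, -c-> n9
  n6 = 0\{b}\{a} | c.b.b.0 ⊢ -c-> n9
  n7 = (0 + 0) | b.b.0 ⊢ -b-> n10
  n8 = (c.(0 + 0) + (0 + 0 + 0)\{a,b} + c.0\{b}\{a}) | b.0 ⊢ -b-> n11, -c-> n10, -c-> n12
  n9 = 0\{b}\{a} | b.b.0 ⊢ -b-> n12
  n10 = (0 + 0) | b.0 ⊢ -b-> n13
  n11 = (c.(0 + 0) + (0 + 0 + 0)\{a,b} + c.0\{b}\{a}) | 0 ⊢ -c-> n13, -c-> n14
  n12 = 0\{b}\{a} | b.0 ⊢ -b-> n14
  n13 = (0 + 0) | 0 ⊢ deadlocked
  n14 = 0\{b}\{a} | 0 ⊢ deadlocked
Partition-refinement fixed point:
  B0 = {m0, n0}
  B1 = {m1, n1}
  B2 = {m4, m6, n4, n6}
  B3 = {m7, m9, n7, n9}
  B4 = {m10, m12, n10, n12}
  B5 = {m13, m14, n13, n14}
  B6 = {m5, n5}
  B7 = {m8, n8}
  B8 = {m11, n11}
  B9 = {m2, m3, n2, n3}
m0 ∈ B0, n0 ∈ B0 → same block

YES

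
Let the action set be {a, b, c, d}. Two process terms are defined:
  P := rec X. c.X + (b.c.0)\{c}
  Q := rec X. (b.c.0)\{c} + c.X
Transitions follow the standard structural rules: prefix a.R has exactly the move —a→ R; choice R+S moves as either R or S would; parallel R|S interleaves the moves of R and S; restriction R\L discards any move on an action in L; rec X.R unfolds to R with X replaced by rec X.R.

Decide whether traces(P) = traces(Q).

Reachable graph of P (2 states):
  m0 = rec X. c.X + (b.c.0)\{c} has moves ··b··> m1, ··c··> m0
  m1 = (c.0)\{c} has moves ∅
Reachable graph of Q (2 states):
  n0 = rec X. (b.c.0)\{c} + c.X has moves ··b··> n1, ··c··> n0
  n1 = (c.0)\{c} has moves ∅
Partition-refinement fixed point:
  B0 = {m0, n0}
  B1 = {m1, n1}
m0 ∈ B0, n0 ∈ B0 → same block
Bisimilar ⇒ trace-equivalent.

YES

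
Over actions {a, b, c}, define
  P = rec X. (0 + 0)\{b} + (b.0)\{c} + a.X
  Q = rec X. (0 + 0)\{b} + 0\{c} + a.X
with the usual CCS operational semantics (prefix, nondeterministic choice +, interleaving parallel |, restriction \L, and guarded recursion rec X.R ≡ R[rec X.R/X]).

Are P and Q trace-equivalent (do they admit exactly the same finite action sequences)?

Reachable graph of P (2 states):
  s0 = rec X. (0 + 0)\{b} + (b.0)\{c} + a.X → ··a··> s0, ··b··> s1
  s1 = 0\{c} → (no moves)
Reachable graph of Q (1 states):
  t0 = rec X. (0 + 0)\{b} + 0\{c} + a.X → ··a··> t0
Run σ = ⟨b⟩ on P: start {s0}
  step 1 (b): {s1}
  ✓ P
Run σ = ⟨b⟩ on Q: start {t0}
  step 1 (b): ∅  — Q cannot continue

trace-distinct — witness ⟨b⟩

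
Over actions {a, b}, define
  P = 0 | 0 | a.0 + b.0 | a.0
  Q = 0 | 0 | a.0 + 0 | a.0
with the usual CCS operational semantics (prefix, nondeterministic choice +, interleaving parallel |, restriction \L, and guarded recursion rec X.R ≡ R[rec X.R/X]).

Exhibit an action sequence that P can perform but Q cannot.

LTS(P): 5 reachable states
  s0 = 0 | 0 | a.0 + b.0 | a.0 → -a-> s1, -a-> s2, -b-> s3
  s1 = 0 | 0 | 0 → (no moves)
  s2 = b.0 | 0 → -b-> s4
  s3 = 0 | a.0 → -a-> s4
  s4 = 0 | 0 → (no moves)
LTS(Q): 3 reachable states
  t0 = 0 | 0 | a.0 + 0 | a.0 → -a-> t1, -a-> t2
  t1 = 0 | 0 → (no moves)
  t2 = 0 | 0 | 0 → (no moves)
Executing b from P (initial set {s0}):
  after b @ step 1: {s3}
  — P admits the full trace.
Executing b from Q (initial set {t0}):
  after b @ step 1: ∅ (Q stuck)

b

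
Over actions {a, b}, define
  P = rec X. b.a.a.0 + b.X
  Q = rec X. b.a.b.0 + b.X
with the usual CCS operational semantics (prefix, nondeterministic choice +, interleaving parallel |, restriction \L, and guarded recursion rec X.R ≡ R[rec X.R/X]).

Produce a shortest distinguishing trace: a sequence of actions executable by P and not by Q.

baa

LTS(P): 4 reachable states
  u0 = rec X. b.a.a.0 + b.X | —b→ u0, —b→ u1
  u1 = a.a.0 | —a→ u2
  u2 = a.0 | —a→ u3
  u3 = 0 | deadlocked
LTS(Q): 4 reachable states
  v0 = rec X. b.a.b.0 + b.X | —b→ v0, —b→ v1
  v1 = a.b.0 | —a→ v2
  v2 = b.0 | —b→ v3
  v3 = 0 | deadlocked
Trace ⟨baa⟩ through P, begin at {u0}:
  step 1 (b): {u0, u1}
  step 2 (a): {u2}
  step 3 (a): {u3}
  ✓ P
Trace ⟨baa⟩ through Q, begin at {v0}:
  step 1 (b): {v0, v1}
  step 2 (a): {v2}
  step 3 (a): ∅  — Q cannot continue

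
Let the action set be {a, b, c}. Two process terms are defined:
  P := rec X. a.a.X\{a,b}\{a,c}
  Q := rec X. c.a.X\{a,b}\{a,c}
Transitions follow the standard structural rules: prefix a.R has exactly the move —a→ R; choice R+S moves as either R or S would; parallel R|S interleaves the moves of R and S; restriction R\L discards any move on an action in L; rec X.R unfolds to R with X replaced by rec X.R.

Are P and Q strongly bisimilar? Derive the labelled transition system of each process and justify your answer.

not bisimilar

P's transition system — 3 states:
  s0 = rec X. a.a.X\{a,b}\{a,c} :: =a=> s1
  s1 = a.(rec X. a.a.X\{a,b}\{a,c})\{a,b}\{a,c} :: =a=> s2
  s2 = (rec X. a.a.X\{a,b}\{a,c})\{a,b}\{a,c} :: ∅
Q's transition system — 3 states:
  t0 = rec X. c.a.X\{a,b}\{a,c} :: =c=> t1
  t1 = a.(rec X. c.a.X\{a,b}\{a,c})\{a,b}\{a,c} :: =a=> t2
  t2 = (rec X. c.a.X\{a,b}\{a,c})\{a,b}\{a,c} :: ∅
Bisimilarity quotient blocks:
  B0 = {s0}
  B1 = {s1, t1}
  B2 = {s2, t2}
  B3 = {t0}
s0 ∈ B0, t0 ∈ B3 → different blocks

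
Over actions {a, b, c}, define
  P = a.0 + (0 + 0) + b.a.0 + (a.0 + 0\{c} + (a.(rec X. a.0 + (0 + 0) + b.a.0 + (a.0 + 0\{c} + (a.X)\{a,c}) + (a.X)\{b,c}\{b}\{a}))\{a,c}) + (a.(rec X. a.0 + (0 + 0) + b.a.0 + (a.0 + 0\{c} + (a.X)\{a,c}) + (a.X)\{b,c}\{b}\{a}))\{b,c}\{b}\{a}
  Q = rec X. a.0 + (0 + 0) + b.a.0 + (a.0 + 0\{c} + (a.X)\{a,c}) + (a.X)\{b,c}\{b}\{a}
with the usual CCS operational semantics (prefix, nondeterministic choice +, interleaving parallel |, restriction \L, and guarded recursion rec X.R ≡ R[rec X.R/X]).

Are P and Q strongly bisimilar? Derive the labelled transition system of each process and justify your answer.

LTS(P): 3 reachable states
  s0 = a.0 + (0 + 0) + b.a.0 + (a.0 + 0\{c} + (a.(rec X. a.0 + (0 + 0) + b.a.0 + (a.0 + 0\{c} + (a.X)\{a,c}) + (a.X)\{b,c}\{b}\{a}))\{a,c}) + (a.(rec X. a.0 + (0 + 0) + b.a.0 + (a.0 + 0\{c} + (a.X)\{a,c}) + (a.X)\{b,c}\{b}\{a}))\{b,c}\{b}\{a} ⊢ —a→ s1, —b→ s2
  s1 = 0 ⊢ (no moves)
  s2 = a.0 ⊢ —a→ s1
LTS(Q): 3 reachable states
  t0 = rec X. a.0 + (0 + 0) + b.a.0 + (a.0 + 0\{c} + (a.X)\{a,c}) + (a.X)\{b,c}\{b}\{a} ⊢ —a→ t1, —b→ t2
  t1 = 0 ⊢ (no moves)
  t2 = a.0 ⊢ —a→ t1
Bisimilarity quotient blocks:
  B0 = {s0, t0}
  B1 = {s1, t1}
  B2 = {s2, t2}
s0 ∈ B0, t0 ∈ B0 → same block

bisimilar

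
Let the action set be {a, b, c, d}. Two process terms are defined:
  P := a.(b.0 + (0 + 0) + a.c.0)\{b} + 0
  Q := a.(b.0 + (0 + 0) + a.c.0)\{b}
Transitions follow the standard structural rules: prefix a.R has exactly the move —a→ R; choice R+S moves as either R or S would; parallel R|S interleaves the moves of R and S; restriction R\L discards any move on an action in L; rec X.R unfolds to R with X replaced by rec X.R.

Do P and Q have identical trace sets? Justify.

traces(P) = traces(Q)

Reachable graph of P (4 states):
  p0 = a.(b.0 + (0 + 0) + a.c.0)\{b} + 0 → -a-> p1
  p1 = (b.0 + (0 + 0) + a.c.0)\{b} → -a-> p2
  p2 = (c.0)\{b} → -c-> p3
  p3 = 0\{b} → ·
Reachable graph of Q (4 states):
  q0 = a.(b.0 + (0 + 0) + a.c.0)\{b} → -a-> q1
  q1 = (b.0 + (0 + 0) + a.c.0)\{b} → -a-> q2
  q2 = (c.0)\{b} → -c-> q3
  q3 = 0\{b} → ·
Coarsest stable partition (strong bisimilarity classes):
  B0 = {p0, q0}
  B1 = {p1, q1}
  B2 = {p2, q2}
  B3 = {p3, q3}
p0 ∈ B0, q0 ∈ B0 → same block
Bisimilar ⇒ trace-equivalent.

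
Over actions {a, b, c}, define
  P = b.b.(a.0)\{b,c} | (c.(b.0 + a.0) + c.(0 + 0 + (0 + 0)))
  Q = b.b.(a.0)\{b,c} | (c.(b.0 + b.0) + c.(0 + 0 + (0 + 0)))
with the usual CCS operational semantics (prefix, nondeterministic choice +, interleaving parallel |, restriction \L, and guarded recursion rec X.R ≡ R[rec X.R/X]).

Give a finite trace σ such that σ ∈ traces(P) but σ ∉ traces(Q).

ca

P's transition system — 16 states:
  m0 = b.b.(a.0)\{b,c} | (c.(b.0 + a.0) + c.(0 + 0 + (0 + 0))) | --b--▸ m1, --c--▸ m2, --c--▸ m3
  m1 = b.(a.0)\{b,c} | (c.(b.0 + a.0) + c.(0 + 0 + (0 + 0))) | --b--▸ m4, --c--▸ m5, --c--▸ m6
  m2 = b.b.(a.0)\{b,c} | (0 + 0 + (0 + 0)) | --b--▸ m5
  m3 = b.b.(a.0)\{b,c} | (b.0 + a.0) | --a--▸ m7, --b--▸ m6, --b--▸ m7
  m4 = (a.0)\{b,c} | (c.(b.0 + a.0) + c.(0 + 0 + (0 + 0))) | --a--▸ m8, --c--▸ m10, --c--▸ m9
  m5 = b.(a.0)\{b,c} | (0 + 0 + (0 + 0)) | --b--▸ m9
  m6 = b.(a.0)\{b,c} | (b.0 + a.0) | --a--▸ m11, --b--▸ m10, --b--▸ m11
  m7 = b.b.(a.0)\{b,c} | 0 | --b--▸ m11
  m8 = 0\{b,c} | (c.(b.0 + a.0) + c.(0 + 0 + (0 + 0))) | --c--▸ m12, --c--▸ m13
  m9 = (a.0)\{b,c} | (0 + 0 + (0 + 0)) | --a--▸ m12
  m10 = (a.0)\{b,c} | (b.0 + a.0) | --a--▸ m13, --a--▸ m14, --b--▸ m14
  m11 = b.(a.0)\{b,c} | 0 | --b--▸ m14
  m12 = 0\{b,c} | (0 + 0 + (0 + 0)) | deadlocked
  m13 = 0\{b,c} | (b.0 + a.0) | --a--▸ m15, --b--▸ m15
  m14 = (a.0)\{b,c} | 0 | --a--▸ m15
  m15 = 0\{b,c} | 0 | deadlocked
Q's transition system — 16 states:
  n0 = b.b.(a.0)\{b,c} | (c.(b.0 + b.0) + c.(0 + 0 + (0 + 0))) | --b--▸ n1, --c--▸ n2, --c--▸ n3
  n1 = b.(a.0)\{b,c} | (c.(b.0 + b.0) + c.(0 + 0 + (0 + 0))) | --b--▸ n4, --c--▸ n5, --c--▸ n6
  n2 = b.b.(a.0)\{b,c} | (0 + 0 + (0 + 0)) | --b--▸ n5
  n3 = b.b.(a.0)\{b,c} | (b.0 + b.0) | --b--▸ n6, --b--▸ n7
  n4 = (a.0)\{b,c} | (c.(b.0 + b.0) + c.(0 + 0 + (0 + 0))) | --a--▸ n8, --c--▸ n10, --c--▸ n9
  n5 = b.(a.0)\{b,c} | (0 + 0 + (0 + 0)) | --b--▸ n9
  n6 = b.(a.0)\{b,c} | (b.0 + b.0) | --b--▸ n10, --b--▸ n11
  n7 = b.b.(a.0)\{b,c} | 0 | --b--▸ n11
  n8 = 0\{b,c} | (c.(b.0 + b.0) + c.(0 + 0 + (0 + 0))) | --c--▸ n12, --c--▸ n13
  n9 = (a.0)\{b,c} | (0 + 0 + (0 + 0)) | --a--▸ n12
  n10 = (a.0)\{b,c} | (b.0 + b.0) | --a--▸ n13, --b--▸ n14
  n11 = b.(a.0)\{b,c} | 0 | --b--▸ n14
  n12 = 0\{b,c} | (0 + 0 + (0 + 0)) | deadlocked
  n13 = 0\{b,c} | (b.0 + b.0) | --b--▸ n15
  n14 = (a.0)\{b,c} | 0 | --a--▸ n15
  n15 = 0\{b,c} | 0 | deadlocked
Trace ⟨ca⟩ through P, begin at {m0}:
  step 1 (c): {m2, m3}
  step 2 (a): {m7}
  P completes σ.
Trace ⟨ca⟩ through Q, begin at {n0}:
  step 1 (c): {n2, n3}
  step 2 (a): no successor for Q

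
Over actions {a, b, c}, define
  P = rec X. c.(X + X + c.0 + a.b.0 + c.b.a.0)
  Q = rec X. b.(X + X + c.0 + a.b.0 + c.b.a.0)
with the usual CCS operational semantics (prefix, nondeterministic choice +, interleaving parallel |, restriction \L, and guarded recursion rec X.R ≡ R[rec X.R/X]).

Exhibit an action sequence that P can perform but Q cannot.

Reachable graph of P (6 states):
  m0 = rec X. c.(X + X + c.0 + a.b.0 + c.b.a.0) ⊢ --c--▸ m1
  m1 = (rec X. c.(X + X + c.0 + a.b.0 + c.b.a.0)) + (rec X. c.(X + X + c.0 + a.b.0 + c.b.a.0)) + c.0 + a.b.0 + c.b.a.0 ⊢ --a--▸ m2, --c--▸ m1, --c--▸ m3, --c--▸ m4
  m2 = b.0 ⊢ --b--▸ m3
  m3 = 0 ⊢ ∅
  m4 = b.a.0 ⊢ --b--▸ m5
  m5 = a.0 ⊢ --a--▸ m3
Reachable graph of Q (6 states):
  n0 = rec X. b.(X + X + c.0 + a.b.0 + c.b.a.0) ⊢ --b--▸ n1
  n1 = (rec X. b.(X + X + c.0 + a.b.0 + c.b.a.0)) + (rec X. b.(X + X + c.0 + a.b.0 + c.b.a.0)) + c.0 + a.b.0 + c.b.a.0 ⊢ --a--▸ n2, --b--▸ n1, --c--▸ n3, --c--▸ n4
  n2 = b.0 ⊢ --b--▸ n3
  n3 = 0 ⊢ ∅
  n4 = b.a.0 ⊢ --b--▸ n5
  n5 = a.0 ⊢ --a--▸ n3
Executing c from P (initial set {m0}):
  after c @ step 1: {m1}
  ✓ P
Executing c from Q (initial set {n0}):
  after c @ step 1: no successor for Q

c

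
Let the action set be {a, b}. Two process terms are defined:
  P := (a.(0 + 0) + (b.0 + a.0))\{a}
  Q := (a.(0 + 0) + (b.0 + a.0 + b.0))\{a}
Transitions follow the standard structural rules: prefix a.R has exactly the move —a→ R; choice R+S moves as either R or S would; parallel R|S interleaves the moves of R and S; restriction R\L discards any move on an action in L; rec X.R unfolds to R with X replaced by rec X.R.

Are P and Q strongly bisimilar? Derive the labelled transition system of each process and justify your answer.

bisimilar

P's transition system — 2 states:
  p0 = (a.(0 + 0) + (b.0 + a.0))\{a} → -b-> p1
  p1 = 0\{a} → deadlocked
Q's transition system — 2 states:
  q0 = (a.(0 + 0) + (b.0 + a.0 + b.0))\{a} → -b-> q1
  q1 = 0\{a} → deadlocked
Bisimilarity quotient blocks:
  B0 = {p0, q0}
  B1 = {p1, q1}
p0 ∈ B0, q0 ∈ B0 → same block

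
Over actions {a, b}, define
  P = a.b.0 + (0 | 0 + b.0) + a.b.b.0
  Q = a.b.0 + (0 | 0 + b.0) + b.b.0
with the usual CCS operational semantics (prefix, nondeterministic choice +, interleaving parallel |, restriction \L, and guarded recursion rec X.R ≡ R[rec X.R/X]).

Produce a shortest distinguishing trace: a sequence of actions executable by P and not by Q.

Reachable graph of P (4 states):
  u0 = a.b.0 + (0 | 0 + b.0) + a.b.b.0 → —a→ u1, —a→ u2, —b→ u3
  u1 = b.0 → —b→ u3
  u2 = b.b.0 → —b→ u1
  u3 = 0 → stopped
Reachable graph of Q (3 states):
  v0 = a.b.0 + (0 | 0 + b.0) + b.b.0 → —a→ v1, —b→ v1, —b→ v2
  v1 = b.0 → —b→ v2
  v2 = 0 → stopped
Executing abb from P (initial set {u0}):
  step 1 (a): {u1, u2}
  step 2 (b): {u1, u3}
  step 3 (b): {u3}
  — P admits the full trace.
Executing abb from Q (initial set {v0}):
  step 1 (a): {v1}
  step 2 (b): {v2}
  step 3 (b): ∅  — Q cannot continue

abb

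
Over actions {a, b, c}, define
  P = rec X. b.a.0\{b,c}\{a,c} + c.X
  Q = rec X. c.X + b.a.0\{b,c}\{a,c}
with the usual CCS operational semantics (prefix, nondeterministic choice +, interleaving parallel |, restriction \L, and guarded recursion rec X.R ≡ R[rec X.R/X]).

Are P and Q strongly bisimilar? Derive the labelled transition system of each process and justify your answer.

P's transition system — 3 states:
  m0 = rec X. b.a.0\{b,c}\{a,c} + c.X → --b--▸ m1, --c--▸ m0
  m1 = a.0\{b,c}\{a,c} → --a--▸ m2
  m2 = 0\{b,c}\{a,c} → (no moves)
Q's transition system — 3 states:
  n0 = rec X. c.X + b.a.0\{b,c}\{a,c} → --b--▸ n1, --c--▸ n0
  n1 = a.0\{b,c}\{a,c} → --a--▸ n2
  n2 = 0\{b,c}\{a,c} → (no moves)
Bisimilarity quotient blocks:
  B0 = {m0, n0}
  B1 = {m1, n1}
  B2 = {m2, n2}
m0 ∈ B0, n0 ∈ B0 → same block

YES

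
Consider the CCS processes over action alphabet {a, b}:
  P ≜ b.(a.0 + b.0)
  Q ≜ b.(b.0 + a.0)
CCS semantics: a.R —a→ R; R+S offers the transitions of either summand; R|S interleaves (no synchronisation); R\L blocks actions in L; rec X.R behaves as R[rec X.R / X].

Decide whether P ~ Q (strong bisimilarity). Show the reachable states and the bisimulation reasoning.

LTS(P): 3 reachable states
  m0 = b.(a.0 + b.0) → -b-> m1
  m1 = a.0 + b.0 → -a-> m2, -b-> m2
  m2 = 0 → ∅
LTS(Q): 3 reachable states
  n0 = b.(b.0 + a.0) → -b-> n1
  n1 = b.0 + a.0 → -a-> n2, -b-> n2
  n2 = 0 → ∅
Coarsest stable partition (strong bisimilarity classes):
  B0 = {m0, n0}
  B1 = {m1, n1}
  B2 = {m2, n2}
m0 ∈ B0, n0 ∈ B0 → same block

bisimilar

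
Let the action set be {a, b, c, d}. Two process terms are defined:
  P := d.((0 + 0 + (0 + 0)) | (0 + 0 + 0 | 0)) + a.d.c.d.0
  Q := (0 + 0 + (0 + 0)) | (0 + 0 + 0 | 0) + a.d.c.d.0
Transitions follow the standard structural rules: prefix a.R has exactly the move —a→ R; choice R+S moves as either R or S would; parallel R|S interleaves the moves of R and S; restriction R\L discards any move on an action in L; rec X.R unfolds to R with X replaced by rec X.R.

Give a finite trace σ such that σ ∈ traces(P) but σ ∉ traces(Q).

P's transition system — 6 states:
  p0 = d.((0 + 0 + (0 + 0)) | (0 + 0 + 0 | 0)) + a.d.c.d.0 → --a--▸ p1, --d--▸ p2
  p1 = d.c.d.0 → --d--▸ p3
  p2 = (0 + 0 + (0 + 0)) | (0 + 0 + 0 | 0) → ·
  p3 = c.d.0 → --c--▸ p4
  p4 = d.0 → --d--▸ p5
  p5 = 0 → ·
Q's transition system — 5 states:
  q0 = (0 + 0 + (0 + 0)) | (0 + 0 + 0 | 0) + a.d.c.d.0 → --a--▸ q1
  q1 = d.c.d.0 → --d--▸ q2
  q2 = c.d.0 → --c--▸ q3
  q3 = d.0 → --d--▸ q4
  q4 = 0 → ·
Executing d from P (initial set {p0}):
  step 1 (d): {p2}
  P completes σ.
Executing d from Q (initial set {q0}):
  step 1 (d): no successor for Q

d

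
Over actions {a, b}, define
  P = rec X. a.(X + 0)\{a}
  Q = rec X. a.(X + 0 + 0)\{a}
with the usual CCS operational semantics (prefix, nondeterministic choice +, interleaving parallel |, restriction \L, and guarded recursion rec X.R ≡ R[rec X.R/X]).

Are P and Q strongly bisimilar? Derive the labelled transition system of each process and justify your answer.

bisimilar

LTS(P): 2 reachable states
  s0 = rec X. a.(X + 0)\{a} :: =a=> s1
  s1 = ((rec X. a.(X + 0)\{a}) + 0)\{a} :: deadlocked
LTS(Q): 2 reachable states
  t0 = rec X. a.(X + 0 + 0)\{a} :: =a=> t1
  t1 = ((rec X. a.(X + 0 + 0)\{a}) + 0 + 0)\{a} :: deadlocked
Bisimilarity quotient blocks:
  B0 = {s0, t0}
  B1 = {s1, t1}
s0 ∈ B0, t0 ∈ B0 → same block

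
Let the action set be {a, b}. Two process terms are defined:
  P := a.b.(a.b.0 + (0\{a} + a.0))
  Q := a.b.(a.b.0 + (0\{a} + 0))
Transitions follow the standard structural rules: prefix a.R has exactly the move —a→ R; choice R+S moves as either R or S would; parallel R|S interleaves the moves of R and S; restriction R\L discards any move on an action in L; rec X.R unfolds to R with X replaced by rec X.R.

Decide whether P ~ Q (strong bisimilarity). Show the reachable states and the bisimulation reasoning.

P's transition system — 5 states:
  m0 = a.b.(a.b.0 + (0\{a} + a.0)) has moves ··a··> m1
  m1 = b.(a.b.0 + (0\{a} + a.0)) has moves ··b··> m2
  m2 = a.b.0 + (0\{a} + a.0) has moves ··a··> m3, ··a··> m4
  m3 = 0 has moves stopped
  m4 = b.0 has moves ··b··> m3
Q's transition system — 5 states:
  n0 = a.b.(a.b.0 + (0\{a} + 0)) has moves ··a··> n1
  n1 = b.(a.b.0 + (0\{a} + 0)) has moves ··b··> n2
  n2 = a.b.0 + (0\{a} + 0) has moves ··a··> n3
  n3 = b.0 has moves ··b··> n4
  n4 = 0 has moves stopped
Partition-refinement fixed point:
  B0 = {m0}
  B1 = {m1}
  B2 = {m2}
  B3 = {m4, n3}
  B4 = {m3, n4}
  B5 = {n0}
  B6 = {n1}
  B7 = {n2}
m0 ∈ B0, n0 ∈ B5 → different blocks

not bisimilar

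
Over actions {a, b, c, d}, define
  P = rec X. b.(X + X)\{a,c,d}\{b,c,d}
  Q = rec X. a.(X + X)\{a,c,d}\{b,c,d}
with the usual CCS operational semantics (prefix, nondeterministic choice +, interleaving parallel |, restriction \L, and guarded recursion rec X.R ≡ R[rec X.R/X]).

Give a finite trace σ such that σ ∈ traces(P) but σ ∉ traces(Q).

b

Reachable graph of P (2 states):
  p0 = rec X. b.(X + X)\{a,c,d}\{b,c,d} → =b=> p1
  p1 = ((rec X. b.(X + X)\{a,c,d}\{b,c,d}) + (rec X. b.(X + X)\{a,c,d}\{b,c,d}))\{a,c,d}\{b,c,d} → stopped
Reachable graph of Q (2 states):
  q0 = rec X. a.(X + X)\{a,c,d}\{b,c,d} → =a=> q1
  q1 = ((rec X. a.(X + X)\{a,c,d}\{b,c,d}) + (rec X. a.(X + X)\{a,c,d}\{b,c,d}))\{a,c,d}\{b,c,d} → stopped
Run σ = ⟨b⟩ on P: start {p0}
  step 1 (b): {p1}
  ✓ P
Run σ = ⟨b⟩ on Q: start {q0}
  step 1 (b): ∅ (Q stuck)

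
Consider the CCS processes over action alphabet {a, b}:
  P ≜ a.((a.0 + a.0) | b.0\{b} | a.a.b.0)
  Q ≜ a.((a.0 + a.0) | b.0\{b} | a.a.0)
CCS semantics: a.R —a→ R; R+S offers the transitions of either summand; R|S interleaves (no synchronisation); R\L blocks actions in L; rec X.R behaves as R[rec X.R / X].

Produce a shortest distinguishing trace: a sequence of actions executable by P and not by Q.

aaabb

P's transition system — 17 states:
  u0 = a.((a.0 + a.0) | b.0\{b} | a.a.b.0) ⊢ —a→ u1
  u1 = (a.0 + a.0) | b.0\{b} | a.a.b.0 ⊢ —a→ u2, —a→ u3, —b→ u4
  u2 = (a.0 + a.0) | b.0\{b} | a.b.0 ⊢ —a→ u5, —a→ u6, —b→ u7
  u3 = 0 | b.0\{b} | a.a.b.0 ⊢ —a→ u6, —b→ u8
  u4 = (a.0 + a.0) | 0\{b} | a.a.b.0 ⊢ —a→ u7, —a→ u8
  u5 = (a.0 + a.0) | b.0\{b} | b.0 ⊢ —a→ u9, —b→ u10, —b→ u11
  u6 = 0 | b.0\{b} | a.b.0 ⊢ —a→ u9, —b→ u12
  u7 = (a.0 + a.0) | 0\{b} | a.b.0 ⊢ —a→ u10, —a→ u12
  u8 = 0 | 0\{b} | a.a.b.0 ⊢ —a→ u12
  u9 = 0 | b.0\{b} | b.0 ⊢ —b→ u13, —b→ u14
  u10 = (a.0 + a.0) | 0\{b} | b.0 ⊢ —a→ u13, —b→ u15
  u11 = (a.0 + a.0) | b.0\{b} | 0 ⊢ —a→ u14, —b→ u15
  u12 = 0 | 0\{b} | a.b.0 ⊢ —a→ u13
  u13 = 0 | 0\{b} | b.0 ⊢ —b→ u16
  u14 = 0 | b.0\{b} | 0 ⊢ —b→ u16
  u15 = (a.0 + a.0) | 0\{b} | 0 ⊢ —a→ u16
  u16 = 0 | 0\{b} | 0 ⊢ stopped
Q's transition system — 13 states:
  v0 = a.((a.0 + a.0) | b.0\{b} | a.a.0) ⊢ —a→ v1
  v1 = (a.0 + a.0) | b.0\{b} | a.a.0 ⊢ —a→ v2, —a→ v3, —b→ v4
  v2 = (a.0 + a.0) | b.0\{b} | a.0 ⊢ —a→ v5, —a→ v6, —b→ v7
  v3 = 0 | b.0\{b} | a.a.0 ⊢ —a→ v6, —b→ v8
  v4 = (a.0 + a.0) | 0\{b} | a.a.0 ⊢ —a→ v7, —a→ v8
  v5 = (a.0 + a.0) | b.0\{b} | 0 ⊢ —a→ v9, —b→ v10
  v6 = 0 | b.0\{b} | a.0 ⊢ —a→ v9, —b→ v11
  v7 = (a.0 + a.0) | 0\{b} | a.0 ⊢ —a→ v10, —a→ v11
  v8 = 0 | 0\{b} | a.a.0 ⊢ —a→ v11
  v9 = 0 | b.0\{b} | 0 ⊢ —b→ v12
  v10 = (a.0 + a.0) | 0\{b} | 0 ⊢ —a→ v12
  v11 = 0 | 0\{b} | a.0 ⊢ —a→ v12
  v12 = 0 | 0\{b} | 0 ⊢ stopped
Executing aaabb from P (initial set {u0}):
  after a @ step 1: {u1}
  after a @ step 2: {u2, u3}
  after a @ step 3: {u5, u6}
  after b @ step 4: {u10, u11, u12}
  after b @ step 5: {u15}
  — P admits the full trace.
Executing aaabb from Q (initial set {v0}):
  after a @ step 1: {v1}
  after a @ step 2: {v2, v3}
  after a @ step 3: {v5, v6}
  after b @ step 4: {v10, v11}
  after b @ step 5: ∅  — Q cannot continue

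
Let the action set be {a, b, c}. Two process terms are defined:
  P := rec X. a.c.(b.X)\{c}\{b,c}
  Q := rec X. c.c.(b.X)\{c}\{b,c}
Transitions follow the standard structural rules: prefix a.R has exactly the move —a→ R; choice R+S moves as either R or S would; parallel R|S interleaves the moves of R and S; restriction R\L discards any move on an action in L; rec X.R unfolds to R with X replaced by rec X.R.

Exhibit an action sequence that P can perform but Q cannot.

a

Reachable graph of P (3 states):
  m0 = rec X. a.c.(b.X)\{c}\{b,c} :: --a--▸ m1
  m1 = c.(b.(rec X. a.c.(b.X)\{c}\{b,c}))\{c}\{b,c} :: --c--▸ m2
  m2 = (b.(rec X. a.c.(b.X)\{c}\{b,c}))\{c}\{b,c} :: deadlocked
Reachable graph of Q (3 states):
  n0 = rec X. c.c.(b.X)\{c}\{b,c} :: --c--▸ n1
  n1 = c.(b.(rec X. c.c.(b.X)\{c}\{b,c}))\{c}\{b,c} :: --c--▸ n2
  n2 = (b.(rec X. c.c.(b.X)\{c}\{b,c}))\{c}\{b,c} :: deadlocked
Trace ⟨a⟩ through P, begin at {m0}:
  step 1 (a): {m1}
  ✓ P
Trace ⟨a⟩ through Q, begin at {n0}:
  step 1 (a): no successor for Q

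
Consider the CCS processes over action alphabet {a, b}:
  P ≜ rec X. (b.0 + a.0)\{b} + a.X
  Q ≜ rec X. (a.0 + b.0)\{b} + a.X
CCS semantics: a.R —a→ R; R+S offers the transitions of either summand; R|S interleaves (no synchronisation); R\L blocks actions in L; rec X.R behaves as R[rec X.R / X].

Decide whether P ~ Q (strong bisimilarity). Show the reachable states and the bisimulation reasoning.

LTS(P): 2 reachable states
  u0 = rec X. (b.0 + a.0)\{b} + a.X has moves -a-> u0, -a-> u1
  u1 = 0\{b} has moves deadlocked
LTS(Q): 2 reachable states
  v0 = rec X. (a.0 + b.0)\{b} + a.X has moves -a-> v0, -a-> v1
  v1 = 0\{b} has moves deadlocked
Partition-refinement fixed point:
  B0 = {u0, v0}
  B1 = {u1, v1}
u0 ∈ B0, v0 ∈ B0 → same block

P ~ Q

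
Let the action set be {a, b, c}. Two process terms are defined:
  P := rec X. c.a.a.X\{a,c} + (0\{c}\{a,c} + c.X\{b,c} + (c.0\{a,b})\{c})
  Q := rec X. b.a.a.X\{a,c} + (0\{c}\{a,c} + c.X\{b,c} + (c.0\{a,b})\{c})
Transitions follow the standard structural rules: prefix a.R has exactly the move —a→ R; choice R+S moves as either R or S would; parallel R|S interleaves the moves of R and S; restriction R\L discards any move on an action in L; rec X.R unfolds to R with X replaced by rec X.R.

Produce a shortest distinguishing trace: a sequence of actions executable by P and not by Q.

ca

Reachable graph of P (5 states):
  u0 = rec X. c.a.a.X\{a,c} + (0\{c}\{a,c} + c.X\{b,c} + (c.0\{a,b})\{c}) has moves -c-> u1, -c-> u2
  u1 = (rec X. c.a.a.X\{a,c} + (0\{c}\{a,c} + c.X\{b,c} + (c.0\{a,b})\{c}))\{b,c} has moves stopped
  u2 = a.a.(rec X. c.a.a.X\{a,c} + (0\{c}\{a,c} + c.X\{b,c} + (c.0\{a,b})\{c}))\{a,c} has moves -a-> u3
  u3 = a.(rec X. c.a.a.X\{a,c} + (0\{c}\{a,c} + c.X\{b,c} + (c.0\{a,b})\{c}))\{a,c} has moves -a-> u4
  u4 = (rec X. c.a.a.X\{a,c} + (0\{c}\{a,c} + c.X\{b,c} + (c.0\{a,b})\{c}))\{a,c} has moves stopped
Reachable graph of Q (6 states):
  v0 = rec X. b.a.a.X\{a,c} + (0\{c}\{a,c} + c.X\{b,c} + (c.0\{a,b})\{c}) has moves -b-> v1, -c-> v2
  v1 = a.a.(rec X. b.a.a.X\{a,c} + (0\{c}\{a,c} + c.X\{b,c} + (c.0\{a,b})\{c}))\{a,c} has moves -a-> v3
  v2 = (rec X. b.a.a.X\{a,c} + (0\{c}\{a,c} + c.X\{b,c} + (c.0\{a,b})\{c}))\{b,c} has moves stopped
  v3 = a.(rec X. b.a.a.X\{a,c} + (0\{c}\{a,c} + c.X\{b,c} + (c.0\{a,b})\{c}))\{a,c} has moves -a-> v4
  v4 = (rec X. b.a.a.X\{a,c} + (0\{c}\{a,c} + c.X\{b,c} + (c.0\{a,b})\{c}))\{a,c} has moves -b-> v5
  v5 = (a.a.(rec X. b.a.a.X\{a,c} + (0\{c}\{a,c} + c.X\{b,c} + (c.0\{a,b})\{c}))\{a,c})\{a,c} has moves stopped
Executing ca from P (initial set {u0}):
  step 1 (c): {u1, u2}
  step 2 (a): {u3}
  — P admits the full trace.
Executing ca from Q (initial set {v0}):
  step 1 (c): {v2}
  step 2 (a): ∅ (Q stuck)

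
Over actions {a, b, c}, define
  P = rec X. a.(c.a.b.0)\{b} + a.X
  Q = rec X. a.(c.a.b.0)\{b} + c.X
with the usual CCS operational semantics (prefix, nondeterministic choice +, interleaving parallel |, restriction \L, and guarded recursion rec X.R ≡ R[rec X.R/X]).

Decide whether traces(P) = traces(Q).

NO — witness ⟨aa⟩

Reachable graph of P (4 states):
  u0 = rec X. a.(c.a.b.0)\{b} + a.X :: ··a··> u0, ··a··> u1
  u1 = (c.a.b.0)\{b} :: ··c··> u2
  u2 = (a.b.0)\{b} :: ··a··> u3
  u3 = (b.0)\{b} :: deadlocked
Reachable graph of Q (4 states):
  v0 = rec X. a.(c.a.b.0)\{b} + c.X :: ··a··> v1, ··c··> v0
  v1 = (c.a.b.0)\{b} :: ··c··> v2
  v2 = (a.b.0)\{b} :: ··a··> v3
  v3 = (b.0)\{b} :: deadlocked
Run σ = ⟨aa⟩ on P: start {u0}
  after a @ step 1: {u0, u1}
  after a @ step 2: {u0, u1}
  — P admits the full trace.
Run σ = ⟨aa⟩ on Q: start {v0}
  after a @ step 1: {v1}
  after a @ step 2: ∅  — Q cannot continue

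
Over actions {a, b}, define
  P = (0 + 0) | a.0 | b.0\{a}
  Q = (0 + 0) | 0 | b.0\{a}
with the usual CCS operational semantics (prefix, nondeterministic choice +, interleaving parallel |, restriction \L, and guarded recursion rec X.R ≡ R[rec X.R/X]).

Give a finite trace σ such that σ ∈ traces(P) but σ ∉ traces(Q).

a

Reachable graph of P (4 states):
  p0 = (0 + 0) | a.0 | b.0\{a} → —a→ p1, —b→ p2
  p1 = (0 + 0) | 0 | b.0\{a} → —b→ p3
  p2 = (0 + 0) | a.0 | 0\{a} → —a→ p3
  p3 = (0 + 0) | 0 | 0\{a} → ∅
Reachable graph of Q (2 states):
  q0 = (0 + 0) | 0 | b.0\{a} → —b→ q1
  q1 = (0 + 0) | 0 | 0\{a} → ∅
Trace ⟨a⟩ through P, begin at {p0}:
  [1] a ⇒ {p1}
  — P admits the full trace.
Trace ⟨a⟩ through Q, begin at {q0}:
  [1] a ⇒ ∅  — Q cannot continue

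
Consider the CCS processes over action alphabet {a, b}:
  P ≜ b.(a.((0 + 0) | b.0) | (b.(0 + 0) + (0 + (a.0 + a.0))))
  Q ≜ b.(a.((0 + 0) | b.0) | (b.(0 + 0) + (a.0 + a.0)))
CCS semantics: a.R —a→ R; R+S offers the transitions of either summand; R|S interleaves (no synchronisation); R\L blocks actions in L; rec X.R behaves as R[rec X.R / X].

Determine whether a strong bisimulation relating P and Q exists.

P ~ Q

LTS(P): 10 reachable states
  s0 = b.(a.((0 + 0) | b.0) | (b.(0 + 0) + (0 + (a.0 + a.0)))) → -b-> s1
  s1 = a.((0 + 0) | b.0) | (b.(0 + 0) + (0 + (a.0 + a.0))) → -a-> s2, -a-> s3, -b-> s4
  s2 = (0 + 0) | b.0 | (b.(0 + 0) + (0 + (a.0 + a.0))) → -a-> s5, -b-> s6, -b-> s7
  s3 = a.((0 + 0) | b.0) | 0 → -a-> s5
  s4 = a.((0 + 0) | b.0) | (0 + 0) → -a-> s7
  s5 = (0 + 0) | b.0 | 0 → -b-> s8
  s6 = (0 + 0) | 0 | (b.(0 + 0) + (0 + (a.0 + a.0))) → -a-> s8, -b-> s9
  s7 = (0 + 0) | b.0 | (0 + 0) → -b-> s9
  s8 = (0 + 0) | 0 | 0 → ∅
  s9 = (0 + 0) | 0 | (0 + 0) → ∅
LTS(Q): 10 reachable states
  t0 = b.(a.((0 + 0) | b.0) | (b.(0 + 0) + (a.0 + a.0))) → -b-> t1
  t1 = a.((0 + 0) | b.0) | (b.(0 + 0) + (a.0 + a.0)) → -a-> t2, -a-> t3, -b-> t4
  t2 = (0 + 0) | b.0 | (b.(0 + 0) + (a.0 + a.0)) → -a-> t5, -b-> t6, -b-> t7
  t3 = a.((0 + 0) | b.0) | 0 → -a-> t5
  t4 = a.((0 + 0) | b.0) | (0 + 0) → -a-> t7
  t5 = (0 + 0) | b.0 | 0 → -b-> t8
  t6 = (0 + 0) | 0 | (b.(0 + 0) + (a.0 + a.0)) → -a-> t8, -b-> t9
  t7 = (0 + 0) | b.0 | (0 + 0) → -b-> t9
  t8 = (0 + 0) | 0 | 0 → ∅
  t9 = (0 + 0) | 0 | (0 + 0) → ∅
Bisimilarity quotient blocks:
  B0 = {s0, t0}
  B1 = {s1, t1}
  B2 = {s3, s4, t3, t4}
  B3 = {s5, s7, t5, t7}
  B4 = {s8, s9, t8, t9}
  B5 = {s2, t2}
  B6 = {s6, t6}
s0 ∈ B0, t0 ∈ B0 → same block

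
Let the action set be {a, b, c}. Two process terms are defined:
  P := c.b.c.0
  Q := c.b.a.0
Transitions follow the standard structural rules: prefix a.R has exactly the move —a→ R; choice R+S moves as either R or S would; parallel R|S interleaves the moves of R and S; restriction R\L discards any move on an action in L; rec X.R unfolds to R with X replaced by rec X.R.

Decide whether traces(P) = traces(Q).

trace-distinct — witness ⟨cbc⟩

Reachable graph of P (4 states):
  u0 = c.b.c.0 | ··c··> u1
  u1 = b.c.0 | ··b··> u2
  u2 = c.0 | ··c··> u3
  u3 = 0 | deadlocked
Reachable graph of Q (4 states):
  v0 = c.b.a.0 | ··c··> v1
  v1 = b.a.0 | ··b··> v2
  v2 = a.0 | ··a··> v3
  v3 = 0 | deadlocked
Run σ = ⟨cbc⟩ on P: start {u0}
  after c @ step 1: {u1}
  after b @ step 2: {u2}
  after c @ step 3: {u3}
  — P admits the full trace.
Run σ = ⟨cbc⟩ on Q: start {v0}
  after c @ step 1: {v1}
  after b @ step 2: {v2}
  after c @ step 3: no successor for Q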